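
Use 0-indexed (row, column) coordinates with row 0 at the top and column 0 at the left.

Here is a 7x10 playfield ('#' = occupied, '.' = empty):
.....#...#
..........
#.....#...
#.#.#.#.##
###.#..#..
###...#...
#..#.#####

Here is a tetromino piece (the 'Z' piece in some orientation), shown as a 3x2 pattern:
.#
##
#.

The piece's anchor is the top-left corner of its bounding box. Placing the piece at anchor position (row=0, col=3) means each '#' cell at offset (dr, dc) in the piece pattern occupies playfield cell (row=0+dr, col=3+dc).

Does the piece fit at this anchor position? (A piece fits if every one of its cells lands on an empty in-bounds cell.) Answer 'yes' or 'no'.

Check each piece cell at anchor (0, 3):
  offset (0,1) -> (0,4): empty -> OK
  offset (1,0) -> (1,3): empty -> OK
  offset (1,1) -> (1,4): empty -> OK
  offset (2,0) -> (2,3): empty -> OK
All cells valid: yes

Answer: yes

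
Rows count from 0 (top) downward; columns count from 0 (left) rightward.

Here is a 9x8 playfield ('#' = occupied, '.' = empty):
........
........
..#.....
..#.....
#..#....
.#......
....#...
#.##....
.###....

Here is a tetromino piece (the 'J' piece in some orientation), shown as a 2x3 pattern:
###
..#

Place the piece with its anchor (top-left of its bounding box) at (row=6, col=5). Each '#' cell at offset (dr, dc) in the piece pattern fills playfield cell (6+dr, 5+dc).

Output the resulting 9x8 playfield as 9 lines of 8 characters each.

Answer: ........
........
..#.....
..#.....
#..#....
.#......
....####
#.##...#
.###....

Derivation:
Fill (6+0,5+0) = (6,5)
Fill (6+0,5+1) = (6,6)
Fill (6+0,5+2) = (6,7)
Fill (6+1,5+2) = (7,7)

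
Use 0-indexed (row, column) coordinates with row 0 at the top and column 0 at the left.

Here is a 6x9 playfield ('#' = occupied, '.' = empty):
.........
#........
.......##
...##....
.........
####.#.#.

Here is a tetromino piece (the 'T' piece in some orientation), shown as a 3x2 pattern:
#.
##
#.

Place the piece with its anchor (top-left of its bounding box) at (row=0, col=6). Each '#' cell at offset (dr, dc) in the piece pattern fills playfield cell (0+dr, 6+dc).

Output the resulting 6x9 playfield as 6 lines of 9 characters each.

Answer: ......#..
#.....##.
......###
...##....
.........
####.#.#.

Derivation:
Fill (0+0,6+0) = (0,6)
Fill (0+1,6+0) = (1,6)
Fill (0+1,6+1) = (1,7)
Fill (0+2,6+0) = (2,6)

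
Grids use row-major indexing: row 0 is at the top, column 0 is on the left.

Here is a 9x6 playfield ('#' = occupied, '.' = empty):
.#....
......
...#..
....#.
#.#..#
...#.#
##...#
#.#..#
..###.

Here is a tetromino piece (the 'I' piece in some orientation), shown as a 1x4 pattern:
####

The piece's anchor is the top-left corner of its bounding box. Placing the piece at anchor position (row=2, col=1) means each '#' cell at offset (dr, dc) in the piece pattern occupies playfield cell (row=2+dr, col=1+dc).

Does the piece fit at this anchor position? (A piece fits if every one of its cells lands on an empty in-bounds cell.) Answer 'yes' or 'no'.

Check each piece cell at anchor (2, 1):
  offset (0,0) -> (2,1): empty -> OK
  offset (0,1) -> (2,2): empty -> OK
  offset (0,2) -> (2,3): occupied ('#') -> FAIL
  offset (0,3) -> (2,4): empty -> OK
All cells valid: no

Answer: no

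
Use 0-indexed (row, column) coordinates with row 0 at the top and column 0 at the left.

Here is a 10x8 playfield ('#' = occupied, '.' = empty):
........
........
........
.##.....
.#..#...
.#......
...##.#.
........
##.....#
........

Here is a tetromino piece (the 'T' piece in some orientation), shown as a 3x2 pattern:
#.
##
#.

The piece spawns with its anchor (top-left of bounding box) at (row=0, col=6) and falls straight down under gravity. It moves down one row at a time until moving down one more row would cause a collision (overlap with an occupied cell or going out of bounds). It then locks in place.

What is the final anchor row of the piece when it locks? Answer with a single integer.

Spawn at (row=0, col=6). Try each row:
  row 0: fits
  row 1: fits
  row 2: fits
  row 3: fits
  row 4: blocked -> lock at row 3

Answer: 3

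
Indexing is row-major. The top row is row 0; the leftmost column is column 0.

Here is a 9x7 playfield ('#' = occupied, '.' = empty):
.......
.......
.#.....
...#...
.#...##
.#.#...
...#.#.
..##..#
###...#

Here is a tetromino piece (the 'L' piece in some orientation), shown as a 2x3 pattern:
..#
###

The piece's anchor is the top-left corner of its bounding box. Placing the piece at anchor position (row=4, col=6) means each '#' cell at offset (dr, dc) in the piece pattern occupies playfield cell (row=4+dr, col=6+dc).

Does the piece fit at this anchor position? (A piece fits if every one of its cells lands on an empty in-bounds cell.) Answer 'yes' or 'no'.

Answer: no

Derivation:
Check each piece cell at anchor (4, 6):
  offset (0,2) -> (4,8): out of bounds -> FAIL
  offset (1,0) -> (5,6): empty -> OK
  offset (1,1) -> (5,7): out of bounds -> FAIL
  offset (1,2) -> (5,8): out of bounds -> FAIL
All cells valid: no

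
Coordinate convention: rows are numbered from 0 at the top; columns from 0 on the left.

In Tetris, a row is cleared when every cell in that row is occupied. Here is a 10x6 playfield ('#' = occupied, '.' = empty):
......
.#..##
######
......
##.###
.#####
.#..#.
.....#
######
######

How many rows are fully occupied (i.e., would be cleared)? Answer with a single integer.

Answer: 3

Derivation:
Check each row:
  row 0: 6 empty cells -> not full
  row 1: 3 empty cells -> not full
  row 2: 0 empty cells -> FULL (clear)
  row 3: 6 empty cells -> not full
  row 4: 1 empty cell -> not full
  row 5: 1 empty cell -> not full
  row 6: 4 empty cells -> not full
  row 7: 5 empty cells -> not full
  row 8: 0 empty cells -> FULL (clear)
  row 9: 0 empty cells -> FULL (clear)
Total rows cleared: 3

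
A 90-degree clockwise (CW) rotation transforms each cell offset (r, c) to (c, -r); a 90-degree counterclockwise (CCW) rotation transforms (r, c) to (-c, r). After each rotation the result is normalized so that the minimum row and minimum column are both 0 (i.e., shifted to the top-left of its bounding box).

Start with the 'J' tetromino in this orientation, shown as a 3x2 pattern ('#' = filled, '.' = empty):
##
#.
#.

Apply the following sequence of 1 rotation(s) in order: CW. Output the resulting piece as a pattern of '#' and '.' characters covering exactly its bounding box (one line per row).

Answer: ###
..#

Derivation:
Start:
##
#.
#.
After rotation 1 (CW):
###
..#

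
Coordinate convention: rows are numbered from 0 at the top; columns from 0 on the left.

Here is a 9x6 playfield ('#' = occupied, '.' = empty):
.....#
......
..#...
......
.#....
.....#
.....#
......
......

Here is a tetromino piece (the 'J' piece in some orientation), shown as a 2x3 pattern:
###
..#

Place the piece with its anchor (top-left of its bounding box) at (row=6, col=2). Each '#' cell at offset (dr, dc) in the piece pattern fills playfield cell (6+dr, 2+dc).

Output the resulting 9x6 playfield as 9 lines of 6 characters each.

Fill (6+0,2+0) = (6,2)
Fill (6+0,2+1) = (6,3)
Fill (6+0,2+2) = (6,4)
Fill (6+1,2+2) = (7,4)

Answer: .....#
......
..#...
......
.#....
.....#
..####
....#.
......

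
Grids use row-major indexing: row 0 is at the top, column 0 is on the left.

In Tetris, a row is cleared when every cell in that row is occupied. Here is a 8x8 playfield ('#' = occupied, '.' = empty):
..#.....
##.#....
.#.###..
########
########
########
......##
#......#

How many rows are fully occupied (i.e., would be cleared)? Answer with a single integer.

Answer: 3

Derivation:
Check each row:
  row 0: 7 empty cells -> not full
  row 1: 5 empty cells -> not full
  row 2: 4 empty cells -> not full
  row 3: 0 empty cells -> FULL (clear)
  row 4: 0 empty cells -> FULL (clear)
  row 5: 0 empty cells -> FULL (clear)
  row 6: 6 empty cells -> not full
  row 7: 6 empty cells -> not full
Total rows cleared: 3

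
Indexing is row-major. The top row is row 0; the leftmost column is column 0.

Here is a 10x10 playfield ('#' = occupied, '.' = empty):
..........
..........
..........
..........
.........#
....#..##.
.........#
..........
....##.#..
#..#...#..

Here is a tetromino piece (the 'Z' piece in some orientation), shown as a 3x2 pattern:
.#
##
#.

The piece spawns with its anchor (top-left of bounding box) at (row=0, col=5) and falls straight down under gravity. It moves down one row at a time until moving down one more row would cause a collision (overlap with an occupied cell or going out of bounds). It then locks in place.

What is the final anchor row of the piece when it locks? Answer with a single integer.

Answer: 5

Derivation:
Spawn at (row=0, col=5). Try each row:
  row 0: fits
  row 1: fits
  row 2: fits
  row 3: fits
  row 4: fits
  row 5: fits
  row 6: blocked -> lock at row 5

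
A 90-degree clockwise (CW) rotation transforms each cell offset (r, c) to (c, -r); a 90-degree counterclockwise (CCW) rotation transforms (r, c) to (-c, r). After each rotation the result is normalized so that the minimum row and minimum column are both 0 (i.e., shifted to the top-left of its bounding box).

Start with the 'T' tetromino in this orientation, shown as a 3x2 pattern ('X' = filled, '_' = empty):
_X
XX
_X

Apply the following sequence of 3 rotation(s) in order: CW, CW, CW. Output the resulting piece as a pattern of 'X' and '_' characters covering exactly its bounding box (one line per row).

Start:
_X
XX
_X
After rotation 1 (CW):
_X_
XXX
After rotation 2 (CW):
X_
XX
X_
After rotation 3 (CW):
XXX
_X_

Answer: XXX
_X_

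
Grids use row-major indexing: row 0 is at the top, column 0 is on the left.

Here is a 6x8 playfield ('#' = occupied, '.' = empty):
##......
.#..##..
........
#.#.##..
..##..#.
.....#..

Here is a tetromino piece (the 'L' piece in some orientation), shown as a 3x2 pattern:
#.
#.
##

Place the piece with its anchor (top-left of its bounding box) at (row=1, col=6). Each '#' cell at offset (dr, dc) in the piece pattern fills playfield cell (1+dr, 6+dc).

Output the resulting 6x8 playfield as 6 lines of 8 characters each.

Answer: ##......
.#..###.
......#.
#.#.####
..##..#.
.....#..

Derivation:
Fill (1+0,6+0) = (1,6)
Fill (1+1,6+0) = (2,6)
Fill (1+2,6+0) = (3,6)
Fill (1+2,6+1) = (3,7)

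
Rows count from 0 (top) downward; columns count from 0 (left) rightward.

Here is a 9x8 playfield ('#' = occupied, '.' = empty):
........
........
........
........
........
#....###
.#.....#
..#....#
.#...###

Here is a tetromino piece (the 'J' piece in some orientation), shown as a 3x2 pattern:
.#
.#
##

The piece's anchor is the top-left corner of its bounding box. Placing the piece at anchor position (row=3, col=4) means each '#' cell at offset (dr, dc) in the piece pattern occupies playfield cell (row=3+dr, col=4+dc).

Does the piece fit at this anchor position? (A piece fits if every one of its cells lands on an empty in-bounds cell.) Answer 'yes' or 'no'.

Answer: no

Derivation:
Check each piece cell at anchor (3, 4):
  offset (0,1) -> (3,5): empty -> OK
  offset (1,1) -> (4,5): empty -> OK
  offset (2,0) -> (5,4): empty -> OK
  offset (2,1) -> (5,5): occupied ('#') -> FAIL
All cells valid: no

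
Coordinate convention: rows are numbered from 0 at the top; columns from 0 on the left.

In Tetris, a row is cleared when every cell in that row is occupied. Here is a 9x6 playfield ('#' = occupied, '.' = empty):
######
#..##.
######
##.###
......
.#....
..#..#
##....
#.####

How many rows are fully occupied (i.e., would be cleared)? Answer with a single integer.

Check each row:
  row 0: 0 empty cells -> FULL (clear)
  row 1: 3 empty cells -> not full
  row 2: 0 empty cells -> FULL (clear)
  row 3: 1 empty cell -> not full
  row 4: 6 empty cells -> not full
  row 5: 5 empty cells -> not full
  row 6: 4 empty cells -> not full
  row 7: 4 empty cells -> not full
  row 8: 1 empty cell -> not full
Total rows cleared: 2

Answer: 2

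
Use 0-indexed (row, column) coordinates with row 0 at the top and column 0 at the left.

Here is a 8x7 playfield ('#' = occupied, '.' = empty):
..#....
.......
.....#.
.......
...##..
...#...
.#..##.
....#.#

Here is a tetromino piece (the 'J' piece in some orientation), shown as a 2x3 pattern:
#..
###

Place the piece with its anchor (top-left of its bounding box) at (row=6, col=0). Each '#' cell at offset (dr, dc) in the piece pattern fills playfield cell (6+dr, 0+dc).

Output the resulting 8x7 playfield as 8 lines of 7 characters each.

Answer: ..#....
.......
.....#.
.......
...##..
...#...
##..##.
###.#.#

Derivation:
Fill (6+0,0+0) = (6,0)
Fill (6+1,0+0) = (7,0)
Fill (6+1,0+1) = (7,1)
Fill (6+1,0+2) = (7,2)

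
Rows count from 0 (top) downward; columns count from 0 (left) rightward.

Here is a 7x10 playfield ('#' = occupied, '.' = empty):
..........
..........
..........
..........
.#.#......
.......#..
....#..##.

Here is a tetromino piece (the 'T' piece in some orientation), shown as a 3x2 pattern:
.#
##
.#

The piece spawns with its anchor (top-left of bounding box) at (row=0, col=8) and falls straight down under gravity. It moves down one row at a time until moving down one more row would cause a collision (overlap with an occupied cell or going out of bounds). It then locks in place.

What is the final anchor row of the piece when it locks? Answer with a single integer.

Spawn at (row=0, col=8). Try each row:
  row 0: fits
  row 1: fits
  row 2: fits
  row 3: fits
  row 4: fits
  row 5: blocked -> lock at row 4

Answer: 4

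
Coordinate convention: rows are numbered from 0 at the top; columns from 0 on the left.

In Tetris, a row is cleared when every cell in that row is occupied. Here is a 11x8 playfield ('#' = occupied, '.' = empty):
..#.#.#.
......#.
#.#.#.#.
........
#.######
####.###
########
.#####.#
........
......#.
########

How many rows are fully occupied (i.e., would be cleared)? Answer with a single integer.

Answer: 2

Derivation:
Check each row:
  row 0: 5 empty cells -> not full
  row 1: 7 empty cells -> not full
  row 2: 4 empty cells -> not full
  row 3: 8 empty cells -> not full
  row 4: 1 empty cell -> not full
  row 5: 1 empty cell -> not full
  row 6: 0 empty cells -> FULL (clear)
  row 7: 2 empty cells -> not full
  row 8: 8 empty cells -> not full
  row 9: 7 empty cells -> not full
  row 10: 0 empty cells -> FULL (clear)
Total rows cleared: 2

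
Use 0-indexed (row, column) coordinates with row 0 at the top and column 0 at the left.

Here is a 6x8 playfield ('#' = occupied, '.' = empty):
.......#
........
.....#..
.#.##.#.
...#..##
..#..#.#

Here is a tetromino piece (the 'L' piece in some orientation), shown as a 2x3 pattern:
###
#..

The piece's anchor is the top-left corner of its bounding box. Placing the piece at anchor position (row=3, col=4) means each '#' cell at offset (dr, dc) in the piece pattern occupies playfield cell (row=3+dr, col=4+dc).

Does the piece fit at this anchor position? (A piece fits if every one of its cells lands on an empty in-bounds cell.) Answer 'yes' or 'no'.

Answer: no

Derivation:
Check each piece cell at anchor (3, 4):
  offset (0,0) -> (3,4): occupied ('#') -> FAIL
  offset (0,1) -> (3,5): empty -> OK
  offset (0,2) -> (3,6): occupied ('#') -> FAIL
  offset (1,0) -> (4,4): empty -> OK
All cells valid: no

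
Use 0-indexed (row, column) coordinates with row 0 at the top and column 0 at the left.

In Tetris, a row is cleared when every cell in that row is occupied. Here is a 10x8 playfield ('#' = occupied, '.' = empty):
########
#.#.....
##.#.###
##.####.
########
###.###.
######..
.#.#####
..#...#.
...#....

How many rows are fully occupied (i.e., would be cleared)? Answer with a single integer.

Answer: 2

Derivation:
Check each row:
  row 0: 0 empty cells -> FULL (clear)
  row 1: 6 empty cells -> not full
  row 2: 2 empty cells -> not full
  row 3: 2 empty cells -> not full
  row 4: 0 empty cells -> FULL (clear)
  row 5: 2 empty cells -> not full
  row 6: 2 empty cells -> not full
  row 7: 2 empty cells -> not full
  row 8: 6 empty cells -> not full
  row 9: 7 empty cells -> not full
Total rows cleared: 2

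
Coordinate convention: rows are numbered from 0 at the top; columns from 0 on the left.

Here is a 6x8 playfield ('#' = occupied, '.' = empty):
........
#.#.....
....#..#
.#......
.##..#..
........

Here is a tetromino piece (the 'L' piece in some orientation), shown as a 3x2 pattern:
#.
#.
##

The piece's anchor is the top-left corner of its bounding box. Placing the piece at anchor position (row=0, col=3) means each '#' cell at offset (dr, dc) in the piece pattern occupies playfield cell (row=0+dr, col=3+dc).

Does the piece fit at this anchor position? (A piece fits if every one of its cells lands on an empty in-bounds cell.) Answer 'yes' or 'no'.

Answer: no

Derivation:
Check each piece cell at anchor (0, 3):
  offset (0,0) -> (0,3): empty -> OK
  offset (1,0) -> (1,3): empty -> OK
  offset (2,0) -> (2,3): empty -> OK
  offset (2,1) -> (2,4): occupied ('#') -> FAIL
All cells valid: no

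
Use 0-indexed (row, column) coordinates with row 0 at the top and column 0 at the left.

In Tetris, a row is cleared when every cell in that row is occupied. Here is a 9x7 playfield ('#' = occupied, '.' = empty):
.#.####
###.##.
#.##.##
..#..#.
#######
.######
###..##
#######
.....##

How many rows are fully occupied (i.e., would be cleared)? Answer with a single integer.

Answer: 2

Derivation:
Check each row:
  row 0: 2 empty cells -> not full
  row 1: 2 empty cells -> not full
  row 2: 2 empty cells -> not full
  row 3: 5 empty cells -> not full
  row 4: 0 empty cells -> FULL (clear)
  row 5: 1 empty cell -> not full
  row 6: 2 empty cells -> not full
  row 7: 0 empty cells -> FULL (clear)
  row 8: 5 empty cells -> not full
Total rows cleared: 2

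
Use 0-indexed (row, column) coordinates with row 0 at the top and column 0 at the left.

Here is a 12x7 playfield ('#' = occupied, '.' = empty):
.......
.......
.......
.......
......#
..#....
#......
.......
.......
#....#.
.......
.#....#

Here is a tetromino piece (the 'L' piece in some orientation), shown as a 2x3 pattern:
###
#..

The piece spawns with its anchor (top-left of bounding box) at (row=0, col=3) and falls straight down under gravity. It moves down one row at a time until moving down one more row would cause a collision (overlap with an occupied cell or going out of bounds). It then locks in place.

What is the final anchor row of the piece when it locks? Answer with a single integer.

Spawn at (row=0, col=3). Try each row:
  row 0: fits
  row 1: fits
  row 2: fits
  row 3: fits
  row 4: fits
  row 5: fits
  row 6: fits
  row 7: fits
  row 8: fits
  row 9: blocked -> lock at row 8

Answer: 8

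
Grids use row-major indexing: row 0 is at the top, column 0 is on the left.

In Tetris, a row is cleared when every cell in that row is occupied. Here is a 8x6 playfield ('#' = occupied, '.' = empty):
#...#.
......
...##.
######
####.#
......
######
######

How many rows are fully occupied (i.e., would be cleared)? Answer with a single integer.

Answer: 3

Derivation:
Check each row:
  row 0: 4 empty cells -> not full
  row 1: 6 empty cells -> not full
  row 2: 4 empty cells -> not full
  row 3: 0 empty cells -> FULL (clear)
  row 4: 1 empty cell -> not full
  row 5: 6 empty cells -> not full
  row 6: 0 empty cells -> FULL (clear)
  row 7: 0 empty cells -> FULL (clear)
Total rows cleared: 3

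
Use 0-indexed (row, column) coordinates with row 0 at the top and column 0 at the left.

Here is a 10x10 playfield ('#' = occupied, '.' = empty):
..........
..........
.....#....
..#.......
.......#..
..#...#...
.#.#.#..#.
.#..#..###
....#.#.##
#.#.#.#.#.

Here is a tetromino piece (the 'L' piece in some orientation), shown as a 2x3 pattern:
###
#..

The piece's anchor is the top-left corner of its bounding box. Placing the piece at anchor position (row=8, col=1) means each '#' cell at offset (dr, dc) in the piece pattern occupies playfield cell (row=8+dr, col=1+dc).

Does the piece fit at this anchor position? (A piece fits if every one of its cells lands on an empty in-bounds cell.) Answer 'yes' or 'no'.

Check each piece cell at anchor (8, 1):
  offset (0,0) -> (8,1): empty -> OK
  offset (0,1) -> (8,2): empty -> OK
  offset (0,2) -> (8,3): empty -> OK
  offset (1,0) -> (9,1): empty -> OK
All cells valid: yes

Answer: yes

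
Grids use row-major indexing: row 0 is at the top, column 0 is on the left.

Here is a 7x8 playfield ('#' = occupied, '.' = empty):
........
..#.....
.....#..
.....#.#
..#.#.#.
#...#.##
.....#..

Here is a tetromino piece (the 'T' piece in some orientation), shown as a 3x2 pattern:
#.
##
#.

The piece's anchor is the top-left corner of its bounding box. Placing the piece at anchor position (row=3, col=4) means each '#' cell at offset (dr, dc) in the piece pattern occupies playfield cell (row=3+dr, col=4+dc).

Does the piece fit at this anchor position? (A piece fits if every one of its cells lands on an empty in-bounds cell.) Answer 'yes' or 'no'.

Check each piece cell at anchor (3, 4):
  offset (0,0) -> (3,4): empty -> OK
  offset (1,0) -> (4,4): occupied ('#') -> FAIL
  offset (1,1) -> (4,5): empty -> OK
  offset (2,0) -> (5,4): occupied ('#') -> FAIL
All cells valid: no

Answer: no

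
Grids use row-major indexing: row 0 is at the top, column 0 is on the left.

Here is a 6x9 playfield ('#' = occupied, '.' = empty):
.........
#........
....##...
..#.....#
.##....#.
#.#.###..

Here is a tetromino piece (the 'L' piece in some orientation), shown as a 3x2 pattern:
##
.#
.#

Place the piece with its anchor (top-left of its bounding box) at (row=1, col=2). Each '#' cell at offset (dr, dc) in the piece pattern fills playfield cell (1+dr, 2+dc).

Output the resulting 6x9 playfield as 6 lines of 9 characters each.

Answer: .........
#.##.....
...###...
..##....#
.##....#.
#.#.###..

Derivation:
Fill (1+0,2+0) = (1,2)
Fill (1+0,2+1) = (1,3)
Fill (1+1,2+1) = (2,3)
Fill (1+2,2+1) = (3,3)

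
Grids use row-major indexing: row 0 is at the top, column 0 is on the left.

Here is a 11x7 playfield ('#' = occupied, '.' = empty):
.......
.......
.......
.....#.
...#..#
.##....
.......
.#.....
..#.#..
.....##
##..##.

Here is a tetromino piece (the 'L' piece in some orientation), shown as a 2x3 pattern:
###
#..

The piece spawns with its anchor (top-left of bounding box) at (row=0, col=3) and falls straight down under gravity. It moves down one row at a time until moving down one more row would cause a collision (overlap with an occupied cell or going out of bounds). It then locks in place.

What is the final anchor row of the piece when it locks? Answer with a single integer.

Spawn at (row=0, col=3). Try each row:
  row 0: fits
  row 1: fits
  row 2: fits
  row 3: blocked -> lock at row 2

Answer: 2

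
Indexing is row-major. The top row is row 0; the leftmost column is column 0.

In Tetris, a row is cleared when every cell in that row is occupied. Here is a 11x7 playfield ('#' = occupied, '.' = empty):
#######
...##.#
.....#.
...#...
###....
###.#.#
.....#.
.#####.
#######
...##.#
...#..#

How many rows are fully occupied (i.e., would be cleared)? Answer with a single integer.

Answer: 2

Derivation:
Check each row:
  row 0: 0 empty cells -> FULL (clear)
  row 1: 4 empty cells -> not full
  row 2: 6 empty cells -> not full
  row 3: 6 empty cells -> not full
  row 4: 4 empty cells -> not full
  row 5: 2 empty cells -> not full
  row 6: 6 empty cells -> not full
  row 7: 2 empty cells -> not full
  row 8: 0 empty cells -> FULL (clear)
  row 9: 4 empty cells -> not full
  row 10: 5 empty cells -> not full
Total rows cleared: 2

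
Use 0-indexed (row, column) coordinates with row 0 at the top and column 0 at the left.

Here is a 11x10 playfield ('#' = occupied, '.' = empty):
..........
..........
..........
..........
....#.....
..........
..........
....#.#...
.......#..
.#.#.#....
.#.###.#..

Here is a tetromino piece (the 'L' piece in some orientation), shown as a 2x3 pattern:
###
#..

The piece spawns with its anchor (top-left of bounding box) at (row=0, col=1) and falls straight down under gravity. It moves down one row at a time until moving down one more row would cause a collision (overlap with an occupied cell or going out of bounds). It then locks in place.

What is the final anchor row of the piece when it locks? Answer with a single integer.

Answer: 7

Derivation:
Spawn at (row=0, col=1). Try each row:
  row 0: fits
  row 1: fits
  row 2: fits
  row 3: fits
  row 4: fits
  row 5: fits
  row 6: fits
  row 7: fits
  row 8: blocked -> lock at row 7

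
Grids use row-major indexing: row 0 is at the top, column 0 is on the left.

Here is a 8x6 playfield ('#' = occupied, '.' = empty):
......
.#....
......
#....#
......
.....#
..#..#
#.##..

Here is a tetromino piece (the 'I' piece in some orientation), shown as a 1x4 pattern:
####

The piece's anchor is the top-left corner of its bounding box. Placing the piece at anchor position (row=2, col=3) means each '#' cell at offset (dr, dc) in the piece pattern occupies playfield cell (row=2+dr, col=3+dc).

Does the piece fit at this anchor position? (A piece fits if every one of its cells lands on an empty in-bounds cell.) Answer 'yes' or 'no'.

Answer: no

Derivation:
Check each piece cell at anchor (2, 3):
  offset (0,0) -> (2,3): empty -> OK
  offset (0,1) -> (2,4): empty -> OK
  offset (0,2) -> (2,5): empty -> OK
  offset (0,3) -> (2,6): out of bounds -> FAIL
All cells valid: no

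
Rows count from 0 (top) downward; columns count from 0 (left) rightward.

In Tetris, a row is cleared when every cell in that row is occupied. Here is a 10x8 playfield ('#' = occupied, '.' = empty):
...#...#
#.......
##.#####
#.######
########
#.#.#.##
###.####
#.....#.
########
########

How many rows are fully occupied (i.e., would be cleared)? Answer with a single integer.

Check each row:
  row 0: 6 empty cells -> not full
  row 1: 7 empty cells -> not full
  row 2: 1 empty cell -> not full
  row 3: 1 empty cell -> not full
  row 4: 0 empty cells -> FULL (clear)
  row 5: 3 empty cells -> not full
  row 6: 1 empty cell -> not full
  row 7: 6 empty cells -> not full
  row 8: 0 empty cells -> FULL (clear)
  row 9: 0 empty cells -> FULL (clear)
Total rows cleared: 3

Answer: 3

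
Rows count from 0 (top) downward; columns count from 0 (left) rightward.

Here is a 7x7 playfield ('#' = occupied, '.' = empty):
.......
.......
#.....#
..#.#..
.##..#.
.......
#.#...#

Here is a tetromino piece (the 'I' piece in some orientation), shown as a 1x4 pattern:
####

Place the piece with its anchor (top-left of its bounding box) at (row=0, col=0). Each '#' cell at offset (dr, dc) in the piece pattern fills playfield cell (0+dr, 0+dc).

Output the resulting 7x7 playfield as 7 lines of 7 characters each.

Answer: ####...
.......
#.....#
..#.#..
.##..#.
.......
#.#...#

Derivation:
Fill (0+0,0+0) = (0,0)
Fill (0+0,0+1) = (0,1)
Fill (0+0,0+2) = (0,2)
Fill (0+0,0+3) = (0,3)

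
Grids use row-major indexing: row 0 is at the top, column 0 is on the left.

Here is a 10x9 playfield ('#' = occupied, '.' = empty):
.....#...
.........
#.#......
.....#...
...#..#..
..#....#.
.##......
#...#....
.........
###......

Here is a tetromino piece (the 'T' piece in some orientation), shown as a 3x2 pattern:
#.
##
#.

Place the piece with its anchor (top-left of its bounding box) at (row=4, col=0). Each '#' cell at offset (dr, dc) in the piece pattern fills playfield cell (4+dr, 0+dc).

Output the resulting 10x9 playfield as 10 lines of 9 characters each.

Fill (4+0,0+0) = (4,0)
Fill (4+1,0+0) = (5,0)
Fill (4+1,0+1) = (5,1)
Fill (4+2,0+0) = (6,0)

Answer: .....#...
.........
#.#......
.....#...
#..#..#..
###....#.
###......
#...#....
.........
###......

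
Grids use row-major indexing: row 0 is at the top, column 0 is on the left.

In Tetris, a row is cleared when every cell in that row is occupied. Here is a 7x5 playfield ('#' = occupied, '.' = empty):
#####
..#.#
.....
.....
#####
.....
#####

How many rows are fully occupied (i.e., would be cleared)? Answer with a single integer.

Check each row:
  row 0: 0 empty cells -> FULL (clear)
  row 1: 3 empty cells -> not full
  row 2: 5 empty cells -> not full
  row 3: 5 empty cells -> not full
  row 4: 0 empty cells -> FULL (clear)
  row 5: 5 empty cells -> not full
  row 6: 0 empty cells -> FULL (clear)
Total rows cleared: 3

Answer: 3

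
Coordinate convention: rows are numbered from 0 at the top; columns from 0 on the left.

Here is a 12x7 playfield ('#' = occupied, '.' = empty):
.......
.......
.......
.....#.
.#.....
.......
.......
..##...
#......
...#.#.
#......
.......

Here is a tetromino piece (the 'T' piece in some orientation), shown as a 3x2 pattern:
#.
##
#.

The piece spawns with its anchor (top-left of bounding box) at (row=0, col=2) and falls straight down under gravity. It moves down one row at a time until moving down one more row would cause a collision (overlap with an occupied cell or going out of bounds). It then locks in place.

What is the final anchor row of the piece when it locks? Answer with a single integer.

Spawn at (row=0, col=2). Try each row:
  row 0: fits
  row 1: fits
  row 2: fits
  row 3: fits
  row 4: fits
  row 5: blocked -> lock at row 4

Answer: 4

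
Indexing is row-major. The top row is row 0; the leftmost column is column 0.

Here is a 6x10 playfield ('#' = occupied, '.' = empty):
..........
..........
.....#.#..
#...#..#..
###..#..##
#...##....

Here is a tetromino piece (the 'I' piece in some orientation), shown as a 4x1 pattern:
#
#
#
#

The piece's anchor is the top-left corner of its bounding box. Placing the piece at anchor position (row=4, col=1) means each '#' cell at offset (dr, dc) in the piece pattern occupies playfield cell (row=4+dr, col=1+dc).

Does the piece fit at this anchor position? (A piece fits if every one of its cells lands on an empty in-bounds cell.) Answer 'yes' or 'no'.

Answer: no

Derivation:
Check each piece cell at anchor (4, 1):
  offset (0,0) -> (4,1): occupied ('#') -> FAIL
  offset (1,0) -> (5,1): empty -> OK
  offset (2,0) -> (6,1): out of bounds -> FAIL
  offset (3,0) -> (7,1): out of bounds -> FAIL
All cells valid: no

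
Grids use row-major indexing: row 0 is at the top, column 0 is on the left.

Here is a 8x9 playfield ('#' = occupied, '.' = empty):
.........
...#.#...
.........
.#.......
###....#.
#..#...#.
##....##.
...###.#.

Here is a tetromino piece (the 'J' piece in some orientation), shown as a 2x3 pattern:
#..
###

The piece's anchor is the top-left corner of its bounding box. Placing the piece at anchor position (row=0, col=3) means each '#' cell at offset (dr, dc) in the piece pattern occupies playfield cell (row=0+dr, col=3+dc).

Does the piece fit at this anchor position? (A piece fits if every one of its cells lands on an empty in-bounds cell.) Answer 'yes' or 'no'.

Check each piece cell at anchor (0, 3):
  offset (0,0) -> (0,3): empty -> OK
  offset (1,0) -> (1,3): occupied ('#') -> FAIL
  offset (1,1) -> (1,4): empty -> OK
  offset (1,2) -> (1,5): occupied ('#') -> FAIL
All cells valid: no

Answer: no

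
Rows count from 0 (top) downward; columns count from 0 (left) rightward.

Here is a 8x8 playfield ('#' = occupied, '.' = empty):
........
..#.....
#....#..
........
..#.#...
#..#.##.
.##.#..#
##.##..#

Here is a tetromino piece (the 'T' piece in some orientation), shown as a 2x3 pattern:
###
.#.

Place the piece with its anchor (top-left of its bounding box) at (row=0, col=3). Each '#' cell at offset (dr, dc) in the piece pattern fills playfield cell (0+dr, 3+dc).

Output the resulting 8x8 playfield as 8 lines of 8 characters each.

Answer: ...###..
..#.#...
#....#..
........
..#.#...
#..#.##.
.##.#..#
##.##..#

Derivation:
Fill (0+0,3+0) = (0,3)
Fill (0+0,3+1) = (0,4)
Fill (0+0,3+2) = (0,5)
Fill (0+1,3+1) = (1,4)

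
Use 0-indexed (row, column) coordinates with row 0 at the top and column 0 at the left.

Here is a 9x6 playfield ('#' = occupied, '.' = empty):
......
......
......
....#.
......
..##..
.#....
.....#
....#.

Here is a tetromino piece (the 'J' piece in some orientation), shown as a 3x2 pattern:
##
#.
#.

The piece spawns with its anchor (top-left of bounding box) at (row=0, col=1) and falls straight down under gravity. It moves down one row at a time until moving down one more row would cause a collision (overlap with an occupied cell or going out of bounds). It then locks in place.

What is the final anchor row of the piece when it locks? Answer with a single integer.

Spawn at (row=0, col=1). Try each row:
  row 0: fits
  row 1: fits
  row 2: fits
  row 3: fits
  row 4: blocked -> lock at row 3

Answer: 3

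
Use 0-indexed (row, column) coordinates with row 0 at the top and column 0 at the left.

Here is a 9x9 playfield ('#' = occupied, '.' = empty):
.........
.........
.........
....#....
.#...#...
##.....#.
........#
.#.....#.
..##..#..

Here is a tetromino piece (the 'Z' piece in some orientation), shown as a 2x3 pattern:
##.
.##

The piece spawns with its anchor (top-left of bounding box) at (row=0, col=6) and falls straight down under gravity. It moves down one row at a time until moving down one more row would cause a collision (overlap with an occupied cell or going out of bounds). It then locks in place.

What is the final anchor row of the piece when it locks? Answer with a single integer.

Answer: 3

Derivation:
Spawn at (row=0, col=6). Try each row:
  row 0: fits
  row 1: fits
  row 2: fits
  row 3: fits
  row 4: blocked -> lock at row 3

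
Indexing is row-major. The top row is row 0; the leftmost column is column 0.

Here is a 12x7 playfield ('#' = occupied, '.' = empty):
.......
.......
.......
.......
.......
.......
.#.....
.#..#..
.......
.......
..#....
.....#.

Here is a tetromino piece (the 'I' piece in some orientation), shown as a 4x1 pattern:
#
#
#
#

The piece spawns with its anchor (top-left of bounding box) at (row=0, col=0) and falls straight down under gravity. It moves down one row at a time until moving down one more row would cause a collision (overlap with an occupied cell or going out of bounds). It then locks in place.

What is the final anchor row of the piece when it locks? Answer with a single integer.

Spawn at (row=0, col=0). Try each row:
  row 0: fits
  row 1: fits
  row 2: fits
  row 3: fits
  row 4: fits
  row 5: fits
  row 6: fits
  row 7: fits
  row 8: fits
  row 9: blocked -> lock at row 8

Answer: 8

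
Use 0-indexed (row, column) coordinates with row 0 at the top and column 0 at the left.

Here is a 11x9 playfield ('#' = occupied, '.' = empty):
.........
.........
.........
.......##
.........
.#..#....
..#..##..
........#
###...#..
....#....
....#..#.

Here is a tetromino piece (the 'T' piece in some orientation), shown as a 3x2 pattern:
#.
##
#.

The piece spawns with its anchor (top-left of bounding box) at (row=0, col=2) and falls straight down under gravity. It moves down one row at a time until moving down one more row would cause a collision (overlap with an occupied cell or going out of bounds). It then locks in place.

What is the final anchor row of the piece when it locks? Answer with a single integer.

Spawn at (row=0, col=2). Try each row:
  row 0: fits
  row 1: fits
  row 2: fits
  row 3: fits
  row 4: blocked -> lock at row 3

Answer: 3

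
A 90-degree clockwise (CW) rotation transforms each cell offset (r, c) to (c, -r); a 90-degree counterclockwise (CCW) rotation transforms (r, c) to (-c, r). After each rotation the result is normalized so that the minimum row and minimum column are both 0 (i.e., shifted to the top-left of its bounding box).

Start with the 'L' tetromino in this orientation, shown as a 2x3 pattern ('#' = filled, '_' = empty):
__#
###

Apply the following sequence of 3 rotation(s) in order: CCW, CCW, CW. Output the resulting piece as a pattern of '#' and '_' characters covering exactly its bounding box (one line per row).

Start:
__#
###
After rotation 1 (CCW):
##
_#
_#
After rotation 2 (CCW):
###
#__
After rotation 3 (CW):
##
_#
_#

Answer: ##
_#
_#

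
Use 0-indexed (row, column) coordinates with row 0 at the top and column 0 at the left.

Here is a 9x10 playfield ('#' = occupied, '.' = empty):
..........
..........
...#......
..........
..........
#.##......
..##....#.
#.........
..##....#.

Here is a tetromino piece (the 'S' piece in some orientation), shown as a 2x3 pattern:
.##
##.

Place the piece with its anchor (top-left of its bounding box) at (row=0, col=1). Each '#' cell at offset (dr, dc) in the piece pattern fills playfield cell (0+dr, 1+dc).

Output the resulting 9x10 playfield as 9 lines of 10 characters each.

Fill (0+0,1+1) = (0,2)
Fill (0+0,1+2) = (0,3)
Fill (0+1,1+0) = (1,1)
Fill (0+1,1+1) = (1,2)

Answer: ..##......
.##.......
...#......
..........
..........
#.##......
..##....#.
#.........
..##....#.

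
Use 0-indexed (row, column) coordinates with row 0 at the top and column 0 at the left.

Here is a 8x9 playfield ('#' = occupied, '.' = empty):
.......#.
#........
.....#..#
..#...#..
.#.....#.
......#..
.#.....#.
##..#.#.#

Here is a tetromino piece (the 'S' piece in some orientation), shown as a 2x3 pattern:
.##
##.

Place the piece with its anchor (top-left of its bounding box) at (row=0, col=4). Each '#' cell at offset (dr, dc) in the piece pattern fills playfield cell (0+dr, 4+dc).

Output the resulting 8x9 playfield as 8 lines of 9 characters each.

Fill (0+0,4+1) = (0,5)
Fill (0+0,4+2) = (0,6)
Fill (0+1,4+0) = (1,4)
Fill (0+1,4+1) = (1,5)

Answer: .....###.
#...##...
.....#..#
..#...#..
.#.....#.
......#..
.#.....#.
##..#.#.#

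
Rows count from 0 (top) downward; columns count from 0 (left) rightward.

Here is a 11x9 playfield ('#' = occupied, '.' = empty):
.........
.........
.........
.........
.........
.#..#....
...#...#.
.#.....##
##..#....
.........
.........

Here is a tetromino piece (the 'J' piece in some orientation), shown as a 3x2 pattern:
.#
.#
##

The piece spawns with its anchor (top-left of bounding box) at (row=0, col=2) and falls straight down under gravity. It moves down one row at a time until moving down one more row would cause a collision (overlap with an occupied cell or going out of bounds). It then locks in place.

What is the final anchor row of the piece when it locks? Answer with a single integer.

Spawn at (row=0, col=2). Try each row:
  row 0: fits
  row 1: fits
  row 2: fits
  row 3: fits
  row 4: blocked -> lock at row 3

Answer: 3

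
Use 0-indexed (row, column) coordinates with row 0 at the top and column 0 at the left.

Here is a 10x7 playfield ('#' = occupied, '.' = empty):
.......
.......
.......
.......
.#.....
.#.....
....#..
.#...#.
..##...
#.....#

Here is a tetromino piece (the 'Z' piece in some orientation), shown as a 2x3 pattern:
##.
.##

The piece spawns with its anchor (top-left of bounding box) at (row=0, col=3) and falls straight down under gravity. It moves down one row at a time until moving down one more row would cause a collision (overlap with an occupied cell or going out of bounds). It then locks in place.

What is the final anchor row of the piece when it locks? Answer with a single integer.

Spawn at (row=0, col=3). Try each row:
  row 0: fits
  row 1: fits
  row 2: fits
  row 3: fits
  row 4: fits
  row 5: blocked -> lock at row 4

Answer: 4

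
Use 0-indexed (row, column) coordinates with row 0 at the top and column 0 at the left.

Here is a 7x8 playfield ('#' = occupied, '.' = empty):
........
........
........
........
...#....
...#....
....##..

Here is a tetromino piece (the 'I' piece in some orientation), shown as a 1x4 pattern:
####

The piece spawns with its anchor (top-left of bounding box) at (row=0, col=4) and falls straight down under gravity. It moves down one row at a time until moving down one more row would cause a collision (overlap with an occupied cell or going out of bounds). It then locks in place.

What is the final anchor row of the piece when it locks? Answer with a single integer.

Spawn at (row=0, col=4). Try each row:
  row 0: fits
  row 1: fits
  row 2: fits
  row 3: fits
  row 4: fits
  row 5: fits
  row 6: blocked -> lock at row 5

Answer: 5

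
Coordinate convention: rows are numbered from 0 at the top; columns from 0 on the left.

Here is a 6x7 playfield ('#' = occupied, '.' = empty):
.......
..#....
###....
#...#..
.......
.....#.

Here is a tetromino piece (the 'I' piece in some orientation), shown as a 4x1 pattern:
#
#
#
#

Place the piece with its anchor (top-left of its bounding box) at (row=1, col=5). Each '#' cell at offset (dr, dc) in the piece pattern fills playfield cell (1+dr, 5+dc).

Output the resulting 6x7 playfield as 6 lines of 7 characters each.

Answer: .......
..#..#.
###..#.
#...##.
.....#.
.....#.

Derivation:
Fill (1+0,5+0) = (1,5)
Fill (1+1,5+0) = (2,5)
Fill (1+2,5+0) = (3,5)
Fill (1+3,5+0) = (4,5)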